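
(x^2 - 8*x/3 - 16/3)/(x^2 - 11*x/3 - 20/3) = (x - 4)/(x - 5)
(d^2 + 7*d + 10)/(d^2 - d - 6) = (d + 5)/(d - 3)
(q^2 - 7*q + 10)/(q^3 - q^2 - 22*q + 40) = (q - 5)/(q^2 + q - 20)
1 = 1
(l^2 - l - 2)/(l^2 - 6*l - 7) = (l - 2)/(l - 7)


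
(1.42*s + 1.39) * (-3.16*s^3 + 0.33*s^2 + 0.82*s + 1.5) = -4.4872*s^4 - 3.9238*s^3 + 1.6231*s^2 + 3.2698*s + 2.085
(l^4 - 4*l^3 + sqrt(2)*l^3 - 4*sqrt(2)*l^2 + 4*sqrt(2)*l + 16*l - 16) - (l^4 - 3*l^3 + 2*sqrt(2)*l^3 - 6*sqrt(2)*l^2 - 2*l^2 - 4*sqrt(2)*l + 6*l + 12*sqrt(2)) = -sqrt(2)*l^3 - l^3 + 2*l^2 + 2*sqrt(2)*l^2 + 10*l + 8*sqrt(2)*l - 12*sqrt(2) - 16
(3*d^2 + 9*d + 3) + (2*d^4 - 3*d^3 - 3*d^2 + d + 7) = 2*d^4 - 3*d^3 + 10*d + 10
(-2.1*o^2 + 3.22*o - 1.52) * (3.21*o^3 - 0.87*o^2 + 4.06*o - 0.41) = -6.741*o^5 + 12.1632*o^4 - 16.2066*o^3 + 15.2566*o^2 - 7.4914*o + 0.6232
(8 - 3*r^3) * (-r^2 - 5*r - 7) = 3*r^5 + 15*r^4 + 21*r^3 - 8*r^2 - 40*r - 56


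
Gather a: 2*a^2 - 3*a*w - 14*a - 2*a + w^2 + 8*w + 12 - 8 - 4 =2*a^2 + a*(-3*w - 16) + w^2 + 8*w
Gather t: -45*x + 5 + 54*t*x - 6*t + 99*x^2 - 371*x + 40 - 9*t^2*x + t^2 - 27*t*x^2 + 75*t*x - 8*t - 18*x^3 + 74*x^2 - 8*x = t^2*(1 - 9*x) + t*(-27*x^2 + 129*x - 14) - 18*x^3 + 173*x^2 - 424*x + 45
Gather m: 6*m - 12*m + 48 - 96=-6*m - 48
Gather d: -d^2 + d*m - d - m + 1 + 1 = -d^2 + d*(m - 1) - m + 2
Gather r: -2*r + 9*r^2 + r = 9*r^2 - r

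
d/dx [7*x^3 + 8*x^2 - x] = 21*x^2 + 16*x - 1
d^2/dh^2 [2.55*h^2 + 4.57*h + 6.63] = 5.10000000000000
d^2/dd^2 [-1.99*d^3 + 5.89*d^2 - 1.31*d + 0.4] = 11.78 - 11.94*d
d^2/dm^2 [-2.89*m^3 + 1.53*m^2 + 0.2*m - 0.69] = 3.06 - 17.34*m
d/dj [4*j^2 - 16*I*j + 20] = 8*j - 16*I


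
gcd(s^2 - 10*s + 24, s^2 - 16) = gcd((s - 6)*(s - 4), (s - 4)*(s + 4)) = s - 4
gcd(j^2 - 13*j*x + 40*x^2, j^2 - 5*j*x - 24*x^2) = -j + 8*x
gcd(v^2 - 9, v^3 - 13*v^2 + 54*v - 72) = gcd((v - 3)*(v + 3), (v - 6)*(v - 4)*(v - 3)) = v - 3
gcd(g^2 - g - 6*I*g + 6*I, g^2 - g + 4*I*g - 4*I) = g - 1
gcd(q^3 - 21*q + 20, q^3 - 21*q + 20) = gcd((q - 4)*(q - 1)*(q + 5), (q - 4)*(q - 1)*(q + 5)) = q^3 - 21*q + 20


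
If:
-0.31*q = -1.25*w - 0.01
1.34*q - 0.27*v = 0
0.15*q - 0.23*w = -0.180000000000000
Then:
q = -1.96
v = -9.71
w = -0.49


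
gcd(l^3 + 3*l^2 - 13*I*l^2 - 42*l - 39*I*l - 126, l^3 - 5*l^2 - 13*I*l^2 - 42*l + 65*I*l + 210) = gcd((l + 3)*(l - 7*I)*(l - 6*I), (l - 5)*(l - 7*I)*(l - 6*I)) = l^2 - 13*I*l - 42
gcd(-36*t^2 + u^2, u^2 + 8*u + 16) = 1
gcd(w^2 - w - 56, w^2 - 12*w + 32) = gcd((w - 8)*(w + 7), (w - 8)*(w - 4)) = w - 8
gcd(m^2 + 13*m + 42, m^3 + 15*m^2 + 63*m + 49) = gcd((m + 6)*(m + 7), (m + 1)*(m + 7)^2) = m + 7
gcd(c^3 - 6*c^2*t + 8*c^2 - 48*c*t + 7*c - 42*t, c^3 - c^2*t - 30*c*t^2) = -c + 6*t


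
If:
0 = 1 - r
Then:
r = 1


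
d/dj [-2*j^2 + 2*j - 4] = 2 - 4*j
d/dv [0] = 0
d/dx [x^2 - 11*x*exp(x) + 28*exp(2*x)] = -11*x*exp(x) + 2*x + 56*exp(2*x) - 11*exp(x)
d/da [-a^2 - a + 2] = -2*a - 1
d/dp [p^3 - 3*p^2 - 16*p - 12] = 3*p^2 - 6*p - 16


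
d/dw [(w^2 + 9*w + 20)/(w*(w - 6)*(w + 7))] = (-w^4 - 18*w^3 - 111*w^2 - 40*w + 840)/(w^2*(w^4 + 2*w^3 - 83*w^2 - 84*w + 1764))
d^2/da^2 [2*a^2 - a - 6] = 4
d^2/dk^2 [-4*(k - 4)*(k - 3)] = -8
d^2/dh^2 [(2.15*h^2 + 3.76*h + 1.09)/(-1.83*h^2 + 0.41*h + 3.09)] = (-28.410018*h^3 - 94.847436*h^2 - 122.66307*h - 44.223446)/(6.128487*h^6 - 4.119147*h^5 - 30.121434*h^4 + 13.841641*h^3 + 50.860782*h^2 - 11.744163*h - 29.503629)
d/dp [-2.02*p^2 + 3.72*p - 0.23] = 3.72 - 4.04*p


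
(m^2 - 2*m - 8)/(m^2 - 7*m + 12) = (m + 2)/(m - 3)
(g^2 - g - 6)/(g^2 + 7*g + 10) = (g - 3)/(g + 5)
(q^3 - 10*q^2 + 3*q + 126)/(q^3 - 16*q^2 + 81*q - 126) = (q + 3)/(q - 3)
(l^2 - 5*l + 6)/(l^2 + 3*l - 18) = (l - 2)/(l + 6)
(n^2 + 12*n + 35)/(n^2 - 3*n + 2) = (n^2 + 12*n + 35)/(n^2 - 3*n + 2)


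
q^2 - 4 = (q - 2)*(q + 2)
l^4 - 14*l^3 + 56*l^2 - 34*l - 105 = (l - 7)*(l - 5)*(l - 3)*(l + 1)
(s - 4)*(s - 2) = s^2 - 6*s + 8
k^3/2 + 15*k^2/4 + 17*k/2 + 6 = (k/2 + 1)*(k + 3/2)*(k + 4)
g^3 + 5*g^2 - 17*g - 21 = (g - 3)*(g + 1)*(g + 7)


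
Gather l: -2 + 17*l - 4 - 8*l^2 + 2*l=-8*l^2 + 19*l - 6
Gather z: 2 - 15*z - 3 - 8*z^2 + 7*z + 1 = -8*z^2 - 8*z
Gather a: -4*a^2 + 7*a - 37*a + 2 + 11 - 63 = -4*a^2 - 30*a - 50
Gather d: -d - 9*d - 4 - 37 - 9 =-10*d - 50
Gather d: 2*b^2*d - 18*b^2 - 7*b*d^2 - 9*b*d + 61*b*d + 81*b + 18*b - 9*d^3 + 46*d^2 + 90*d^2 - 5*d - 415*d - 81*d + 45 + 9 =-18*b^2 + 99*b - 9*d^3 + d^2*(136 - 7*b) + d*(2*b^2 + 52*b - 501) + 54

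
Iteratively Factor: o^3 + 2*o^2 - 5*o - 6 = (o + 1)*(o^2 + o - 6) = (o + 1)*(o + 3)*(o - 2)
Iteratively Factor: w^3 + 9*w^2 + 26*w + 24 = (w + 4)*(w^2 + 5*w + 6) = (w + 3)*(w + 4)*(w + 2)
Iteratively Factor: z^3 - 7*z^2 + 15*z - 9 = (z - 3)*(z^2 - 4*z + 3) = (z - 3)^2*(z - 1)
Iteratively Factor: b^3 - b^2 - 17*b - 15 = (b + 1)*(b^2 - 2*b - 15) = (b + 1)*(b + 3)*(b - 5)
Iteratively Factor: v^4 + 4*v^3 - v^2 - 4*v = (v)*(v^3 + 4*v^2 - v - 4) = v*(v - 1)*(v^2 + 5*v + 4) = v*(v - 1)*(v + 4)*(v + 1)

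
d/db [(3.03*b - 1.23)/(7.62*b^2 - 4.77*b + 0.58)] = (-23.0886*b^2 + 18.7452*b - 4.1097)/(58.0644*b^4 - 72.6948*b^3 + 31.5921*b^2 - 5.5332*b + 0.3364)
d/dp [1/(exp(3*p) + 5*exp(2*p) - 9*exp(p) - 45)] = (-3*exp(2*p) - 10*exp(p) + 9)*exp(p)/(exp(3*p) + 5*exp(2*p) - 9*exp(p) - 45)^2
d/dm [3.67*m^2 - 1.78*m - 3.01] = 7.34*m - 1.78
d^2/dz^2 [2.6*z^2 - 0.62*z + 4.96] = 5.20000000000000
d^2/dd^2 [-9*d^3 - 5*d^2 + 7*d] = -54*d - 10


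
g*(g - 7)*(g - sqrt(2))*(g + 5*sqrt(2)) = g^4 - 7*g^3 + 4*sqrt(2)*g^3 - 28*sqrt(2)*g^2 - 10*g^2 + 70*g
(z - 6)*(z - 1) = z^2 - 7*z + 6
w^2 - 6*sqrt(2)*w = w*(w - 6*sqrt(2))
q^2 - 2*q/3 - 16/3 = (q - 8/3)*(q + 2)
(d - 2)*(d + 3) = d^2 + d - 6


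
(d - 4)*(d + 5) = d^2 + d - 20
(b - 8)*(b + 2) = b^2 - 6*b - 16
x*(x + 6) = x^2 + 6*x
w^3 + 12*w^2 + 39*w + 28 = (w + 1)*(w + 4)*(w + 7)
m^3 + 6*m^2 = m^2*(m + 6)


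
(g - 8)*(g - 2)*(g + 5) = g^3 - 5*g^2 - 34*g + 80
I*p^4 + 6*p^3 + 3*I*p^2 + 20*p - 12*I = (p - 6*I)*(p - I)*(p + 2*I)*(I*p + 1)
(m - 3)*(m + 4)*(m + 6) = m^3 + 7*m^2 - 6*m - 72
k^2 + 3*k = k*(k + 3)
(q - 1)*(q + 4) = q^2 + 3*q - 4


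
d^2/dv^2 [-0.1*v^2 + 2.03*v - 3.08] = -0.200000000000000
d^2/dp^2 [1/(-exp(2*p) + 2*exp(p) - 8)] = 2*(-4*(1 - exp(p))^2*exp(p) + (2*exp(p) - 1)*(exp(2*p) - 2*exp(p) + 8))*exp(p)/(exp(2*p) - 2*exp(p) + 8)^3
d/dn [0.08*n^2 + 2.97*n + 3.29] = 0.16*n + 2.97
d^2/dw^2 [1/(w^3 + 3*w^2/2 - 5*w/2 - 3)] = 4*(-3*(2*w + 1)*(2*w^3 + 3*w^2 - 5*w - 6) + (6*w^2 + 6*w - 5)^2)/(2*w^3 + 3*w^2 - 5*w - 6)^3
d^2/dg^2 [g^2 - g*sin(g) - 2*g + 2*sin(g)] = g*sin(g) - 2*sqrt(2)*sin(g + pi/4) + 2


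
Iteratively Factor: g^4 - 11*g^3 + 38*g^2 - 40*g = (g - 5)*(g^3 - 6*g^2 + 8*g) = (g - 5)*(g - 4)*(g^2 - 2*g) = (g - 5)*(g - 4)*(g - 2)*(g)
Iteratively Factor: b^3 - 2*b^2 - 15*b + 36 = (b + 4)*(b^2 - 6*b + 9) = (b - 3)*(b + 4)*(b - 3)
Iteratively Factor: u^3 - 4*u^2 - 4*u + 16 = (u + 2)*(u^2 - 6*u + 8) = (u - 2)*(u + 2)*(u - 4)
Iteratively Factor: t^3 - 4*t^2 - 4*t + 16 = (t - 2)*(t^2 - 2*t - 8) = (t - 4)*(t - 2)*(t + 2)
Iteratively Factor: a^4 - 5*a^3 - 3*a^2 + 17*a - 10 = (a - 5)*(a^3 - 3*a + 2) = (a - 5)*(a - 1)*(a^2 + a - 2) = (a - 5)*(a - 1)*(a + 2)*(a - 1)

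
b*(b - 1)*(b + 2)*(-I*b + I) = -I*b^4 + 3*I*b^2 - 2*I*b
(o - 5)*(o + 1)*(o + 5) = o^3 + o^2 - 25*o - 25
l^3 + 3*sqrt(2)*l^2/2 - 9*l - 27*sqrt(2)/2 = (l - 3)*(l + 3)*(l + 3*sqrt(2)/2)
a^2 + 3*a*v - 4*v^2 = (a - v)*(a + 4*v)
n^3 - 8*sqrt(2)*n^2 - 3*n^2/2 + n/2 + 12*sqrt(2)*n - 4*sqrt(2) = (n - 1)*(n - 1/2)*(n - 8*sqrt(2))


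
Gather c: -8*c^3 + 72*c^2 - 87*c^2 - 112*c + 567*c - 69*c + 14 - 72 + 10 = -8*c^3 - 15*c^2 + 386*c - 48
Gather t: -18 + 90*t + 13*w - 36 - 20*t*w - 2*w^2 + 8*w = t*(90 - 20*w) - 2*w^2 + 21*w - 54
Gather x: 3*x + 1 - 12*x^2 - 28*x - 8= -12*x^2 - 25*x - 7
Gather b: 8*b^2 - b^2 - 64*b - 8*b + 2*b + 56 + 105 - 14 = 7*b^2 - 70*b + 147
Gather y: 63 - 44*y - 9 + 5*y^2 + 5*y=5*y^2 - 39*y + 54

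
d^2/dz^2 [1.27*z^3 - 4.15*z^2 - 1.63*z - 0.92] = 7.62*z - 8.3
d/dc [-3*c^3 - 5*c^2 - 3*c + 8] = -9*c^2 - 10*c - 3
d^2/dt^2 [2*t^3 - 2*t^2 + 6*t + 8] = 12*t - 4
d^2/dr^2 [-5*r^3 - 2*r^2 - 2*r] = -30*r - 4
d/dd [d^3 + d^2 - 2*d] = 3*d^2 + 2*d - 2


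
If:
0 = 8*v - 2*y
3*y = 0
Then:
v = 0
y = 0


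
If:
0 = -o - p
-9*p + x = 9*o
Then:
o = -p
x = 0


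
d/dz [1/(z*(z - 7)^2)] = (7 - 3*z)/(z^2*(z - 7)^3)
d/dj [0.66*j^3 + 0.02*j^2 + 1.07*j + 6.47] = 1.98*j^2 + 0.04*j + 1.07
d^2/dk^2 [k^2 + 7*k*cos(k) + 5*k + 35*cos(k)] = -7*k*cos(k) - 14*sin(k) - 35*cos(k) + 2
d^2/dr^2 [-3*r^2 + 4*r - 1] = -6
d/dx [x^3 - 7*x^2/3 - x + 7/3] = 3*x^2 - 14*x/3 - 1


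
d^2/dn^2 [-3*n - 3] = 0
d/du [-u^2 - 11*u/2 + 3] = -2*u - 11/2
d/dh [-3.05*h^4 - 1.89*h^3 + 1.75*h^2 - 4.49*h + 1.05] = -12.2*h^3 - 5.67*h^2 + 3.5*h - 4.49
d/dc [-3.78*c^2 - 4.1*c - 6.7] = -7.56*c - 4.1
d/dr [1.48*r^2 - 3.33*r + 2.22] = 2.96*r - 3.33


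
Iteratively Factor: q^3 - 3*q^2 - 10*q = (q)*(q^2 - 3*q - 10) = q*(q - 5)*(q + 2)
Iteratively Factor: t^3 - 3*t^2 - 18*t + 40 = (t - 5)*(t^2 + 2*t - 8) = (t - 5)*(t - 2)*(t + 4)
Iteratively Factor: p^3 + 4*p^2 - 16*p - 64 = (p + 4)*(p^2 - 16) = (p + 4)^2*(p - 4)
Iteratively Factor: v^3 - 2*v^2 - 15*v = (v - 5)*(v^2 + 3*v) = (v - 5)*(v + 3)*(v)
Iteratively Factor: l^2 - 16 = (l + 4)*(l - 4)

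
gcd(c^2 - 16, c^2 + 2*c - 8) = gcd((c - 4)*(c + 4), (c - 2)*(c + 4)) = c + 4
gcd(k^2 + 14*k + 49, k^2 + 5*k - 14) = k + 7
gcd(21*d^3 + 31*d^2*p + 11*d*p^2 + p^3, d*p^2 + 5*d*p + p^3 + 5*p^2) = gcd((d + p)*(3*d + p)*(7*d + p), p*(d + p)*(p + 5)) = d + p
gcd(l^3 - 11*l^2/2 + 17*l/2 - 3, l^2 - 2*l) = l - 2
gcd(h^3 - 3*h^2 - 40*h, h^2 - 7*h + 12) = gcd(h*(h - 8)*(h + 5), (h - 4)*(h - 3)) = 1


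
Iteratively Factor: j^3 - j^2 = (j)*(j^2 - j) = j*(j - 1)*(j)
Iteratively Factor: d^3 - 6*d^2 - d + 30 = (d - 5)*(d^2 - d - 6) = (d - 5)*(d + 2)*(d - 3)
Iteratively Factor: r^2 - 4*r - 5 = (r - 5)*(r + 1)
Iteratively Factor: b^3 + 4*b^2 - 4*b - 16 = (b + 4)*(b^2 - 4) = (b + 2)*(b + 4)*(b - 2)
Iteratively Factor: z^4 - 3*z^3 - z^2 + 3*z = (z + 1)*(z^3 - 4*z^2 + 3*z) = (z - 1)*(z + 1)*(z^2 - 3*z) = z*(z - 1)*(z + 1)*(z - 3)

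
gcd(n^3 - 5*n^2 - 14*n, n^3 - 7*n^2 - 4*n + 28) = n^2 - 5*n - 14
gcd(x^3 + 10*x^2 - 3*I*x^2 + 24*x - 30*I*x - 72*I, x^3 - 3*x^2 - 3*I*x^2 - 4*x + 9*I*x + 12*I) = x - 3*I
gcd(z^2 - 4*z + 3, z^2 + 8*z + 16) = 1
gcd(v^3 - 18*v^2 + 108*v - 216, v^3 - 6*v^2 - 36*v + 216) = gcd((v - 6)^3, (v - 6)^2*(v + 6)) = v^2 - 12*v + 36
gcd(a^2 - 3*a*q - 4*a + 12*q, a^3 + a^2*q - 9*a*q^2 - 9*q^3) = -a + 3*q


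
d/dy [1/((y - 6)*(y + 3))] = (3 - 2*y)/(y^4 - 6*y^3 - 27*y^2 + 108*y + 324)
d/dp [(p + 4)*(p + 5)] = 2*p + 9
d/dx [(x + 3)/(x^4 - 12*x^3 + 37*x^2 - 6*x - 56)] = (x^4 - 12*x^3 + 37*x^2 - 6*x - 2*(x + 3)*(2*x^3 - 18*x^2 + 37*x - 3) - 56)/(-x^4 + 12*x^3 - 37*x^2 + 6*x + 56)^2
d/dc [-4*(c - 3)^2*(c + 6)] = 108 - 12*c^2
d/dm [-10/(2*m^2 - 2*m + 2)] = 5*(2*m - 1)/(m^2 - m + 1)^2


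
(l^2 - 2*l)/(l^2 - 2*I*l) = (l - 2)/(l - 2*I)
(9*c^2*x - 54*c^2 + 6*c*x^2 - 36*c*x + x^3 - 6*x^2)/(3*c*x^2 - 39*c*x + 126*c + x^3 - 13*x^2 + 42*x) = (3*c + x)/(x - 7)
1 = 1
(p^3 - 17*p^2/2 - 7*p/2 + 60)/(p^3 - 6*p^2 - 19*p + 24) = (2*p^2 - p - 15)/(2*(p^2 + 2*p - 3))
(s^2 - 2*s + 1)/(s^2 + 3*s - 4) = (s - 1)/(s + 4)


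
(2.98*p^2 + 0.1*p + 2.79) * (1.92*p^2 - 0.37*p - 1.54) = 5.7216*p^4 - 0.9106*p^3 + 0.7306*p^2 - 1.1863*p - 4.2966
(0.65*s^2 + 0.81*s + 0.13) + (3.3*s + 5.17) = 0.65*s^2 + 4.11*s + 5.3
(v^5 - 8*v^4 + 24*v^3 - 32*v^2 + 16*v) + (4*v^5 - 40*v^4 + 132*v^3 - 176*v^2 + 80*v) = 5*v^5 - 48*v^4 + 156*v^3 - 208*v^2 + 96*v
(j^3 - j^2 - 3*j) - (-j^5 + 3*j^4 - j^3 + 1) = j^5 - 3*j^4 + 2*j^3 - j^2 - 3*j - 1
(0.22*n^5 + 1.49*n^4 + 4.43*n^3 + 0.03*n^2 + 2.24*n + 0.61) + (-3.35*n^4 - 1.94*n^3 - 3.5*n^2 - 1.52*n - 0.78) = 0.22*n^5 - 1.86*n^4 + 2.49*n^3 - 3.47*n^2 + 0.72*n - 0.17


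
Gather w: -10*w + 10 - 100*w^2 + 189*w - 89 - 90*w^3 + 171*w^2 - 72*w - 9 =-90*w^3 + 71*w^2 + 107*w - 88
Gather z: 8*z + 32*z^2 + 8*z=32*z^2 + 16*z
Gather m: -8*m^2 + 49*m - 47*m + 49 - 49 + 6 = -8*m^2 + 2*m + 6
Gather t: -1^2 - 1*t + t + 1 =0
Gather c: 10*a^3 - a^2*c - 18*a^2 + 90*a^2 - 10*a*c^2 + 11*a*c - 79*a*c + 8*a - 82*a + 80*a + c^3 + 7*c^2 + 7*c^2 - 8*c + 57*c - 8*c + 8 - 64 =10*a^3 + 72*a^2 + 6*a + c^3 + c^2*(14 - 10*a) + c*(-a^2 - 68*a + 41) - 56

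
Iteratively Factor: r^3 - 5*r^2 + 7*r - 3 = (r - 3)*(r^2 - 2*r + 1) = (r - 3)*(r - 1)*(r - 1)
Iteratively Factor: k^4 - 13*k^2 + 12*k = (k - 1)*(k^3 + k^2 - 12*k) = (k - 3)*(k - 1)*(k^2 + 4*k) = (k - 3)*(k - 1)*(k + 4)*(k)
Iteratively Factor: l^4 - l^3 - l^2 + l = (l + 1)*(l^3 - 2*l^2 + l) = (l - 1)*(l + 1)*(l^2 - l) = l*(l - 1)*(l + 1)*(l - 1)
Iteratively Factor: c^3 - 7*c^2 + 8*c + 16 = (c - 4)*(c^2 - 3*c - 4) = (c - 4)*(c + 1)*(c - 4)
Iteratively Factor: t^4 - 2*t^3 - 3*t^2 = (t)*(t^3 - 2*t^2 - 3*t) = t*(t - 3)*(t^2 + t) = t^2*(t - 3)*(t + 1)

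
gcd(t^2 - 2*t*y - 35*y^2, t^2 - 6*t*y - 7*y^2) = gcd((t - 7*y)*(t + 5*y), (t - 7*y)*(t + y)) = -t + 7*y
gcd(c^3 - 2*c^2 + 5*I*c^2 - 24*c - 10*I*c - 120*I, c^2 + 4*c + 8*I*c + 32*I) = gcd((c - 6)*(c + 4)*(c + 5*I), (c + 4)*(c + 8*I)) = c + 4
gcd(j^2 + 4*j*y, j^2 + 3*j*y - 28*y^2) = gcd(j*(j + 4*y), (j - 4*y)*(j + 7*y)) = 1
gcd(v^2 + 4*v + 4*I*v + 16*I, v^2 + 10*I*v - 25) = 1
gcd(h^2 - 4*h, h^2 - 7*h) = h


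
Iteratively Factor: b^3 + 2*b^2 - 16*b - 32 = (b + 2)*(b^2 - 16) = (b + 2)*(b + 4)*(b - 4)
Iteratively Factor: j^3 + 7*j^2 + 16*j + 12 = (j + 3)*(j^2 + 4*j + 4) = (j + 2)*(j + 3)*(j + 2)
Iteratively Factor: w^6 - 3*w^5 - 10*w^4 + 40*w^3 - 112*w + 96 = (w - 2)*(w^5 - w^4 - 12*w^3 + 16*w^2 + 32*w - 48) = (w - 2)*(w + 2)*(w^4 - 3*w^3 - 6*w^2 + 28*w - 24) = (w - 2)*(w + 2)*(w + 3)*(w^3 - 6*w^2 + 12*w - 8) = (w - 2)^2*(w + 2)*(w + 3)*(w^2 - 4*w + 4) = (w - 2)^3*(w + 2)*(w + 3)*(w - 2)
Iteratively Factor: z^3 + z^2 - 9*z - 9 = (z + 3)*(z^2 - 2*z - 3) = (z - 3)*(z + 3)*(z + 1)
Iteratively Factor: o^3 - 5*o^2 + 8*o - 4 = (o - 1)*(o^2 - 4*o + 4) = (o - 2)*(o - 1)*(o - 2)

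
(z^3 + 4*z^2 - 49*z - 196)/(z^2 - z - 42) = (z^2 + 11*z + 28)/(z + 6)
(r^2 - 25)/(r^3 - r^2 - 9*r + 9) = (r^2 - 25)/(r^3 - r^2 - 9*r + 9)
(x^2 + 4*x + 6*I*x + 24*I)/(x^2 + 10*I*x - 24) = (x + 4)/(x + 4*I)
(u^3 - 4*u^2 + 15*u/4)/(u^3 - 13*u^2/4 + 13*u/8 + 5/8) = 2*u*(2*u - 3)/(4*u^2 - 3*u - 1)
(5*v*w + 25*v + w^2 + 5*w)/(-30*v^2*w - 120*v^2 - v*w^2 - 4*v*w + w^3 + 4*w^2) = (-w - 5)/(6*v*w + 24*v - w^2 - 4*w)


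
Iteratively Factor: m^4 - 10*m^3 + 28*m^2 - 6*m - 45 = (m - 3)*(m^3 - 7*m^2 + 7*m + 15) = (m - 3)*(m + 1)*(m^2 - 8*m + 15) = (m - 5)*(m - 3)*(m + 1)*(m - 3)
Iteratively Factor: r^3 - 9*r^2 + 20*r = (r)*(r^2 - 9*r + 20) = r*(r - 5)*(r - 4)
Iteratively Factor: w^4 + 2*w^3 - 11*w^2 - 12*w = (w)*(w^3 + 2*w^2 - 11*w - 12) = w*(w + 1)*(w^2 + w - 12) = w*(w + 1)*(w + 4)*(w - 3)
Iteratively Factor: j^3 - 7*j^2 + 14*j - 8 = (j - 1)*(j^2 - 6*j + 8) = (j - 2)*(j - 1)*(j - 4)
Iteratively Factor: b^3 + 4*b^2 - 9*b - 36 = (b + 3)*(b^2 + b - 12) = (b - 3)*(b + 3)*(b + 4)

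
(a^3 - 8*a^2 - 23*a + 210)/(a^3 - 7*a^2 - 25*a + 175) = (a - 6)/(a - 5)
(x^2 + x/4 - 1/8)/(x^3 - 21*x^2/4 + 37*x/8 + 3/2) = (8*x^2 + 2*x - 1)/(8*x^3 - 42*x^2 + 37*x + 12)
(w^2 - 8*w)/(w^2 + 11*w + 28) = w*(w - 8)/(w^2 + 11*w + 28)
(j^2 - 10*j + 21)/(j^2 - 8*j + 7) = (j - 3)/(j - 1)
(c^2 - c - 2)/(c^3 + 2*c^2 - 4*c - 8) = (c + 1)/(c^2 + 4*c + 4)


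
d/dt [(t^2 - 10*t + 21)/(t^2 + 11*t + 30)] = 3*(7*t^2 + 6*t - 177)/(t^4 + 22*t^3 + 181*t^2 + 660*t + 900)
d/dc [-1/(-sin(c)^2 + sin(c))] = (-2/tan(c) + cos(c)/sin(c)^2)/(sin(c) - 1)^2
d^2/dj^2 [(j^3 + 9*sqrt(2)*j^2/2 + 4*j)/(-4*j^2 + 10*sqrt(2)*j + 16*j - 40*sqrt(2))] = 2*(-55*j^3 - 28*sqrt(2)*j^3 + 120*sqrt(2)*j^2 + 420*j^2 - 600*j + 120*sqrt(2)*j - 1060*sqrt(2) - 200)/(4*j^6 - 48*j^5 - 30*sqrt(2)*j^5 + 342*j^4 + 360*sqrt(2)*j^4 - 1565*sqrt(2)*j^3 - 2056*j^3 + 3420*sqrt(2)*j^2 + 7200*j^2 - 9600*j - 6000*sqrt(2)*j + 8000*sqrt(2))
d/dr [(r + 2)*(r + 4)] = 2*r + 6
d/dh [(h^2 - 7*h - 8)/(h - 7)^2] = (65 - 7*h)/(h^3 - 21*h^2 + 147*h - 343)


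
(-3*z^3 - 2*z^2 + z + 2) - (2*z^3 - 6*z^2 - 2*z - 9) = -5*z^3 + 4*z^2 + 3*z + 11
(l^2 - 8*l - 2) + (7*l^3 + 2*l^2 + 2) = 7*l^3 + 3*l^2 - 8*l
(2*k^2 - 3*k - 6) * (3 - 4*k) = -8*k^3 + 18*k^2 + 15*k - 18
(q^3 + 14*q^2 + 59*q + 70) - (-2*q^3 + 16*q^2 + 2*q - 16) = 3*q^3 - 2*q^2 + 57*q + 86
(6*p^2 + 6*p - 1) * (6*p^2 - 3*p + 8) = 36*p^4 + 18*p^3 + 24*p^2 + 51*p - 8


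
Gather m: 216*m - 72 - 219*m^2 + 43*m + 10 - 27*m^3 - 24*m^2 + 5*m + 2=-27*m^3 - 243*m^2 + 264*m - 60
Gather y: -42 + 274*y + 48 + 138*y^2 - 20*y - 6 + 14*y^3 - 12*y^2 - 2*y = 14*y^3 + 126*y^2 + 252*y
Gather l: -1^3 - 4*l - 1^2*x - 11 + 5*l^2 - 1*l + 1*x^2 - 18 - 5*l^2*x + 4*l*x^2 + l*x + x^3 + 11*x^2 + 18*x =l^2*(5 - 5*x) + l*(4*x^2 + x - 5) + x^3 + 12*x^2 + 17*x - 30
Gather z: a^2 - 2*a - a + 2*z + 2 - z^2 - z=a^2 - 3*a - z^2 + z + 2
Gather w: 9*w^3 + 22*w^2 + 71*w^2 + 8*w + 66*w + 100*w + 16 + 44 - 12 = 9*w^3 + 93*w^2 + 174*w + 48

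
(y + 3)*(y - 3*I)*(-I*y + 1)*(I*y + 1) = y^4 + 3*y^3 - 3*I*y^3 + y^2 - 9*I*y^2 + 3*y - 3*I*y - 9*I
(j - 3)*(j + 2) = j^2 - j - 6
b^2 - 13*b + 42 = (b - 7)*(b - 6)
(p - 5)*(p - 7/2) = p^2 - 17*p/2 + 35/2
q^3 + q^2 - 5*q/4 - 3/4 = (q - 1)*(q + 1/2)*(q + 3/2)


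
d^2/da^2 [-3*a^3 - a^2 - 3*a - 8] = -18*a - 2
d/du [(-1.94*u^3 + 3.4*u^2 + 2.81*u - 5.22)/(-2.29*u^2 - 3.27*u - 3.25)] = (4.4426*u^4 + 12.6876*u^3 + 14.2319*u^2 - 46.0076*u - 26.2019)/(5.2441*u^4 + 14.9766*u^3 + 25.5779*u^2 + 21.255*u + 10.5625)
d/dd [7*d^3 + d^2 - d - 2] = 21*d^2 + 2*d - 1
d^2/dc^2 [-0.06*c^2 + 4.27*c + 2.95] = -0.120000000000000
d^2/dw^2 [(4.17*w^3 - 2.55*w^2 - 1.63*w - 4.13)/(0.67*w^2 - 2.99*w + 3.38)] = (43.993426*w^3 - 229.332486*w^2 + 357.62805*w - 146.350282)/(0.300763*w^6 - 4.026633*w^5 + 22.521447*w^4 - 67.357823*w^3 + 113.615658*w^2 - 102.476868*w + 38.614472)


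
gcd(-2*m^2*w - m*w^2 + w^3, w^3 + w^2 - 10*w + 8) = 1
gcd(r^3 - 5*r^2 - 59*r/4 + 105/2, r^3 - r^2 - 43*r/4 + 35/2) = r^2 + r - 35/4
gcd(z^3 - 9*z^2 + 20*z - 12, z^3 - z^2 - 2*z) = z - 2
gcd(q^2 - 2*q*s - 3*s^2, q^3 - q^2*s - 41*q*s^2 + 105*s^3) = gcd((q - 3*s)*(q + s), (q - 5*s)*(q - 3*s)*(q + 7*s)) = q - 3*s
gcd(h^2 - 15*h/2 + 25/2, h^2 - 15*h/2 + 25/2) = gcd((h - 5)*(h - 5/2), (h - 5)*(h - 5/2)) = h^2 - 15*h/2 + 25/2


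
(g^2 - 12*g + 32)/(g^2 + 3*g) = (g^2 - 12*g + 32)/(g*(g + 3))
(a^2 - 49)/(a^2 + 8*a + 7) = (a - 7)/(a + 1)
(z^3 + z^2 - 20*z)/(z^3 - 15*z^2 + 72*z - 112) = z*(z + 5)/(z^2 - 11*z + 28)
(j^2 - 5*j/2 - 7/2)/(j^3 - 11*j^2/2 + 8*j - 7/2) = (j + 1)/(j^2 - 2*j + 1)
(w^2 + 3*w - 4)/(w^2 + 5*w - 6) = (w + 4)/(w + 6)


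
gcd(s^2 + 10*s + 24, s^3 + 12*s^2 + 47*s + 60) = s + 4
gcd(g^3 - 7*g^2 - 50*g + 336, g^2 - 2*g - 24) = g - 6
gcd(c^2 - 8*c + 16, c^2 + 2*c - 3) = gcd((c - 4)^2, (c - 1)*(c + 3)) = 1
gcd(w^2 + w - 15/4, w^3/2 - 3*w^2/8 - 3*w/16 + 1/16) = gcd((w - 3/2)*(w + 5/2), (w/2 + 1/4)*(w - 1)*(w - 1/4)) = 1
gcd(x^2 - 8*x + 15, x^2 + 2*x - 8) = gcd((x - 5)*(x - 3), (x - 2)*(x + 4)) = 1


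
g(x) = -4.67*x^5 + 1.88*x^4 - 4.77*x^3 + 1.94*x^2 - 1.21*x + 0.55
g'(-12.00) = -499288.57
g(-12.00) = 1209566.11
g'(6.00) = -29130.37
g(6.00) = -34844.63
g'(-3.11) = -2562.27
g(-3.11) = 1701.12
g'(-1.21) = -90.23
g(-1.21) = 29.45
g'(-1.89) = -408.37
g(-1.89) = 178.58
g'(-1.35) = -128.59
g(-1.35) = 44.64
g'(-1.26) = -102.71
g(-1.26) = 34.27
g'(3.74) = -4361.96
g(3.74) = -3275.78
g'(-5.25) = -19242.96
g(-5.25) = 20804.56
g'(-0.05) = -1.44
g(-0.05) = 0.62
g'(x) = -23.35*x^4 + 7.52*x^3 - 14.31*x^2 + 3.88*x - 1.21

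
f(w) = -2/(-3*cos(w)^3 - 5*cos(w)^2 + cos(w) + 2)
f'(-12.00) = 2.34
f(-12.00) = 0.79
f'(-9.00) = 3.46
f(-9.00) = 2.52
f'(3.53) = 2.80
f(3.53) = 2.41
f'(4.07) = 95.32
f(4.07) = -7.96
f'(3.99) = 13587.49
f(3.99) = -99.25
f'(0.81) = 32.74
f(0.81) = 2.98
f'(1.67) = -1.10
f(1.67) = -1.08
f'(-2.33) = 841.64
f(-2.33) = 25.32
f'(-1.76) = 1.84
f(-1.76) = -1.21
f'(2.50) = -17.70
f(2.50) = 4.28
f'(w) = -2*(-9*sin(w)*cos(w)^2 - 10*sin(w)*cos(w) + sin(w))/(-3*cos(w)^3 - 5*cos(w)^2 + cos(w) + 2)^2 = 2*(9*cos(w)^2 + 10*cos(w) - 1)*sin(w)/((-sin(w)^2 + cos(w))^2*(3*cos(w) + 2)^2)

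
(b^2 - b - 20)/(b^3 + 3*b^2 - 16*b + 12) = (b^2 - b - 20)/(b^3 + 3*b^2 - 16*b + 12)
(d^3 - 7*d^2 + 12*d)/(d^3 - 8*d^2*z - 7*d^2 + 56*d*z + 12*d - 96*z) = d/(d - 8*z)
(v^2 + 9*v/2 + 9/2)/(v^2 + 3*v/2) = (v + 3)/v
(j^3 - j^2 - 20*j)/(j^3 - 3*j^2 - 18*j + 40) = j/(j - 2)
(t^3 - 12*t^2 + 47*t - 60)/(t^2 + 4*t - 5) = (t^3 - 12*t^2 + 47*t - 60)/(t^2 + 4*t - 5)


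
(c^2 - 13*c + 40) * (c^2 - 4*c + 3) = c^4 - 17*c^3 + 95*c^2 - 199*c + 120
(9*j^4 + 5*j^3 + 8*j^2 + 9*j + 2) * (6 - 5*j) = -45*j^5 + 29*j^4 - 10*j^3 + 3*j^2 + 44*j + 12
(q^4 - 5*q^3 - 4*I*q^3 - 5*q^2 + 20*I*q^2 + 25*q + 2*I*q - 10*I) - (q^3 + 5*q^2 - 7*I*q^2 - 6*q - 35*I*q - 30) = q^4 - 6*q^3 - 4*I*q^3 - 10*q^2 + 27*I*q^2 + 31*q + 37*I*q + 30 - 10*I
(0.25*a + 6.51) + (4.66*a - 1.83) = 4.91*a + 4.68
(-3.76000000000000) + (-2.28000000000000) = -6.04000000000000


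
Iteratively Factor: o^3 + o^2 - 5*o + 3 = (o + 3)*(o^2 - 2*o + 1) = (o - 1)*(o + 3)*(o - 1)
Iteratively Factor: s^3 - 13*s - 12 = (s + 3)*(s^2 - 3*s - 4) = (s - 4)*(s + 3)*(s + 1)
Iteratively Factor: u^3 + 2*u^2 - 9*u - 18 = (u - 3)*(u^2 + 5*u + 6) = (u - 3)*(u + 3)*(u + 2)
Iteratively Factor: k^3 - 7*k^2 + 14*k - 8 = (k - 2)*(k^2 - 5*k + 4) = (k - 4)*(k - 2)*(k - 1)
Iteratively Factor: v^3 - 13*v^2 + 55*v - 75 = (v - 3)*(v^2 - 10*v + 25) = (v - 5)*(v - 3)*(v - 5)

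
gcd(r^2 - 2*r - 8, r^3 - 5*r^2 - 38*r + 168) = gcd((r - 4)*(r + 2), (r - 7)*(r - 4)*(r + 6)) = r - 4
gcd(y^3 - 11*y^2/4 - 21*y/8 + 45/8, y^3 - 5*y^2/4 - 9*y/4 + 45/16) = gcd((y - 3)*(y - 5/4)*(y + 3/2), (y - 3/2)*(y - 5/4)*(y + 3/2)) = y^2 + y/4 - 15/8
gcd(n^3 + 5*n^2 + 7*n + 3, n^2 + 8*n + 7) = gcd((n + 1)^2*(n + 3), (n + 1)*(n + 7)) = n + 1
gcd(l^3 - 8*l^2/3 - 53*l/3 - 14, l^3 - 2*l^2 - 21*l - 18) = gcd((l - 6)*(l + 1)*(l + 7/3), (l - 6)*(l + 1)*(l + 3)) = l^2 - 5*l - 6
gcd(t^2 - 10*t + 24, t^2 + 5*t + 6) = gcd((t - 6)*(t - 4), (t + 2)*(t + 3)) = 1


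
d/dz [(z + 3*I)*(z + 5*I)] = 2*z + 8*I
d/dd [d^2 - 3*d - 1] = 2*d - 3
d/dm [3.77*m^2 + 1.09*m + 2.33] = 7.54*m + 1.09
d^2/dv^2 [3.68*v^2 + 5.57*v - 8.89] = 7.36000000000000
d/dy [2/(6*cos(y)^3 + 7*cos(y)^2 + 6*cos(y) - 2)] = 4*(9*cos(y)^2 + 7*cos(y) + 3)*sin(y)/(6*cos(y)^3 + 7*cos(y)^2 + 6*cos(y) - 2)^2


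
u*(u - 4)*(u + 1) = u^3 - 3*u^2 - 4*u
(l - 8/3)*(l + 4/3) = l^2 - 4*l/3 - 32/9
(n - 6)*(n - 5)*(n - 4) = n^3 - 15*n^2 + 74*n - 120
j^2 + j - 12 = (j - 3)*(j + 4)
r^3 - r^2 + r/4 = r*(r - 1/2)^2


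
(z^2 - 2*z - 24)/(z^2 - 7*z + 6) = (z + 4)/(z - 1)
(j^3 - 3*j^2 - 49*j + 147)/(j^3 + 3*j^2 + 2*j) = (j^3 - 3*j^2 - 49*j + 147)/(j*(j^2 + 3*j + 2))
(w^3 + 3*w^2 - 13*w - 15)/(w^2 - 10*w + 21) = (w^2 + 6*w + 5)/(w - 7)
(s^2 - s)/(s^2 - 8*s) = (s - 1)/(s - 8)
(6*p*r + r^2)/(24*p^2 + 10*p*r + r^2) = r/(4*p + r)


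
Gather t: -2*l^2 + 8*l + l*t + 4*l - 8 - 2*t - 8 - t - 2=-2*l^2 + 12*l + t*(l - 3) - 18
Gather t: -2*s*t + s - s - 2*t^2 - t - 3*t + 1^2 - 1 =-2*t^2 + t*(-2*s - 4)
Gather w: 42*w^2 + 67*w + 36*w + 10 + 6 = 42*w^2 + 103*w + 16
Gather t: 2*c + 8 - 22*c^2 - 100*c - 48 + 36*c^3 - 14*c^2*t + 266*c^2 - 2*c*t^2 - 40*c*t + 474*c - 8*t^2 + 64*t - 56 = 36*c^3 + 244*c^2 + 376*c + t^2*(-2*c - 8) + t*(-14*c^2 - 40*c + 64) - 96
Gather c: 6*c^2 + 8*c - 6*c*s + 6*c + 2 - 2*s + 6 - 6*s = 6*c^2 + c*(14 - 6*s) - 8*s + 8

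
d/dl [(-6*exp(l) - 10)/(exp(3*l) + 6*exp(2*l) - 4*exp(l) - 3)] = (12*exp(3*l) + 66*exp(2*l) + 120*exp(l) - 22)*exp(l)/(exp(6*l) + 12*exp(5*l) + 28*exp(4*l) - 54*exp(3*l) - 20*exp(2*l) + 24*exp(l) + 9)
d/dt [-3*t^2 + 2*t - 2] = 2 - 6*t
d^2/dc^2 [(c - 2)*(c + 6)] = 2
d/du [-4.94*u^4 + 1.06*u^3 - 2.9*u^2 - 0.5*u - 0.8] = -19.76*u^3 + 3.18*u^2 - 5.8*u - 0.5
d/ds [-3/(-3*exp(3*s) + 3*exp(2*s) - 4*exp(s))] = 3*(-9*exp(2*s) + 6*exp(s) - 4)*exp(-s)/(3*exp(2*s) - 3*exp(s) + 4)^2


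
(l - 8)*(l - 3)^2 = l^3 - 14*l^2 + 57*l - 72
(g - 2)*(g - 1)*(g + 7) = g^3 + 4*g^2 - 19*g + 14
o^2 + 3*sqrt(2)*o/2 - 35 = (o - 7*sqrt(2)/2)*(o + 5*sqrt(2))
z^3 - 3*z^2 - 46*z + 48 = (z - 8)*(z - 1)*(z + 6)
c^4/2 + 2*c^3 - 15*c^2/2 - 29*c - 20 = (c/2 + 1)*(c - 4)*(c + 1)*(c + 5)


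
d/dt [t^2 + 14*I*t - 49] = 2*t + 14*I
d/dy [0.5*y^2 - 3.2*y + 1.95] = 1.0*y - 3.2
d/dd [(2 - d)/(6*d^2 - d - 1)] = (-6*d^2 + d + (d - 2)*(12*d - 1) + 1)/(-6*d^2 + d + 1)^2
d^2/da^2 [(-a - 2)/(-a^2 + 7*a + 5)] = 2*((5 - 3*a)*(-a^2 + 7*a + 5) - (a + 2)*(2*a - 7)^2)/(-a^2 + 7*a + 5)^3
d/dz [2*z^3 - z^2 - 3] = 2*z*(3*z - 1)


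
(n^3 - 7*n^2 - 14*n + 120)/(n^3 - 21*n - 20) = (n - 6)/(n + 1)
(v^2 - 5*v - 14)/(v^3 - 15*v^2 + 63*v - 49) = (v + 2)/(v^2 - 8*v + 7)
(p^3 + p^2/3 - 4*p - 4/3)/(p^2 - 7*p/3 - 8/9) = 3*(p^2 - 4)/(3*p - 8)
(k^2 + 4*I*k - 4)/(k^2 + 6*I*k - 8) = (k + 2*I)/(k + 4*I)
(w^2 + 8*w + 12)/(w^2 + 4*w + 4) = (w + 6)/(w + 2)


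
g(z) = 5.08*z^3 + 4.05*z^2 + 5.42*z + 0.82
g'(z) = 15.24*z^2 + 8.1*z + 5.42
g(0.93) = 13.45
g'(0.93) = 26.13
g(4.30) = 502.91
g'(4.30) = 322.04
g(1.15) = 20.14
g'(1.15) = 34.89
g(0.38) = 3.74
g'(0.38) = 10.70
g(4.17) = 462.21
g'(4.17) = 304.20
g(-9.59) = -4159.12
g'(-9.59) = 1329.33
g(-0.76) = -3.19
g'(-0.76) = 8.07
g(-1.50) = -15.34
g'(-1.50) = 27.56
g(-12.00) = -8259.26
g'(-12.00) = 2102.78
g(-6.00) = -983.18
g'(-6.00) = 505.46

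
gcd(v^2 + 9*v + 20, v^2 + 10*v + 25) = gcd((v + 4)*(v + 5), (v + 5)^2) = v + 5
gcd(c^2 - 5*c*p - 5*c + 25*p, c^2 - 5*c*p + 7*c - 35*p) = -c + 5*p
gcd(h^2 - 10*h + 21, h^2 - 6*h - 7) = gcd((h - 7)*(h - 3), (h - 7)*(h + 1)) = h - 7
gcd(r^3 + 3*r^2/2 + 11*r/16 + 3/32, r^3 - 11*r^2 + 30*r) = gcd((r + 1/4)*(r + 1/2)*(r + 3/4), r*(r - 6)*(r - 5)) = 1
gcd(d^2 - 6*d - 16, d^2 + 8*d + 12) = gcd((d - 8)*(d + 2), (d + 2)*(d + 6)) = d + 2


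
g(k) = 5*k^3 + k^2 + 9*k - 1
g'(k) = 15*k^2 + 2*k + 9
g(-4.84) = -588.03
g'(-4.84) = 350.70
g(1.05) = 15.34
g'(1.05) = 27.64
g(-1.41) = -25.72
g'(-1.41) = 36.00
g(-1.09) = -16.10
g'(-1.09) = 24.64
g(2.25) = 81.27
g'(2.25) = 89.44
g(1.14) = 17.97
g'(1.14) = 30.77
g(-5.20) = -723.80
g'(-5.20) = 404.20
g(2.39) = 94.48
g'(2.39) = 99.46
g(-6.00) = -1099.00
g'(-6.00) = 537.00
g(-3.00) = -154.00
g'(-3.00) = 138.00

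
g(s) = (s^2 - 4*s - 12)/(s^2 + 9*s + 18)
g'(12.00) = 0.04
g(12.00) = 0.31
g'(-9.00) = 1.69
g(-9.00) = 5.83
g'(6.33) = 0.07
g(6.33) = 0.02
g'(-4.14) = 2.32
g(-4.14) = -10.23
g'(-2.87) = -175.88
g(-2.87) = 18.97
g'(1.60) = 0.14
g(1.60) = -0.45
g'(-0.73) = -0.01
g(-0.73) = -0.71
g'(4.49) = 0.09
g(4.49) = -0.12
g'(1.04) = 0.14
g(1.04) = -0.53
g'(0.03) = 0.11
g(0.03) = -0.66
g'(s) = (-2*s - 9)*(s^2 - 4*s - 12)/(s^2 + 9*s + 18)^2 + (2*s - 4)/(s^2 + 9*s + 18)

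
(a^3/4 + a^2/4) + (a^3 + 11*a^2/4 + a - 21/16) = 5*a^3/4 + 3*a^2 + a - 21/16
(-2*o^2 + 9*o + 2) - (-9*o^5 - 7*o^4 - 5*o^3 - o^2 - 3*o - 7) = 9*o^5 + 7*o^4 + 5*o^3 - o^2 + 12*o + 9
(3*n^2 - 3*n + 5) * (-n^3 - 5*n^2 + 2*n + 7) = -3*n^5 - 12*n^4 + 16*n^3 - 10*n^2 - 11*n + 35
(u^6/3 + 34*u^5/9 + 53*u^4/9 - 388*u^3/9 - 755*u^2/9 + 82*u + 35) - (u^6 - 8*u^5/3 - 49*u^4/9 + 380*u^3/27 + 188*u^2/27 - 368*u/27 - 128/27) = -2*u^6/3 + 58*u^5/9 + 34*u^4/3 - 1544*u^3/27 - 2453*u^2/27 + 2582*u/27 + 1073/27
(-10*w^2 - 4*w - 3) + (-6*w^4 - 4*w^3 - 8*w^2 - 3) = -6*w^4 - 4*w^3 - 18*w^2 - 4*w - 6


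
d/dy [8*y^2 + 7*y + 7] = 16*y + 7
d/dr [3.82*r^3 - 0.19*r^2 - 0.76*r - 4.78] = 11.46*r^2 - 0.38*r - 0.76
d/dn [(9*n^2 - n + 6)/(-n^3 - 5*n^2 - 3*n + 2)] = (9*n^4 - 2*n^3 - 14*n^2 + 96*n + 16)/(n^6 + 10*n^5 + 31*n^4 + 26*n^3 - 11*n^2 - 12*n + 4)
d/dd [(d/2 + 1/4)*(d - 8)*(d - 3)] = 3*d^2/2 - 21*d/2 + 37/4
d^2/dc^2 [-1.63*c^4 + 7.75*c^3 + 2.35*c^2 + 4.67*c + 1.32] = -19.56*c^2 + 46.5*c + 4.7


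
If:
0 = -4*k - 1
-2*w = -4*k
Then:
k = -1/4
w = -1/2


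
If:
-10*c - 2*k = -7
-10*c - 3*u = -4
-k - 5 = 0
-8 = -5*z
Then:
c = 17/10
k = -5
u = -13/3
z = 8/5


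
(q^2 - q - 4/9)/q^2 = (q^2 - q - 4/9)/q^2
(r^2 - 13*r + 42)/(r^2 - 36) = (r - 7)/(r + 6)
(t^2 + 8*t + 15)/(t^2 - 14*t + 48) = (t^2 + 8*t + 15)/(t^2 - 14*t + 48)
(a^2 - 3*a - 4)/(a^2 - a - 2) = (a - 4)/(a - 2)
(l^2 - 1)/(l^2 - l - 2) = (l - 1)/(l - 2)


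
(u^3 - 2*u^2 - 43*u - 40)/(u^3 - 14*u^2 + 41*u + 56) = (u + 5)/(u - 7)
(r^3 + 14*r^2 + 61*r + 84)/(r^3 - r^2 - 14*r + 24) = (r^2 + 10*r + 21)/(r^2 - 5*r + 6)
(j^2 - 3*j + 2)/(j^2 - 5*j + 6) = (j - 1)/(j - 3)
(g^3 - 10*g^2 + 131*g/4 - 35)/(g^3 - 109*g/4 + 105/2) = (g - 4)/(g + 6)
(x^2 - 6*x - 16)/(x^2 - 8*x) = (x + 2)/x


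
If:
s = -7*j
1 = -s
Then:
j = 1/7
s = -1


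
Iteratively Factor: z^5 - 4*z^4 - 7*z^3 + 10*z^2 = (z - 5)*(z^4 + z^3 - 2*z^2) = z*(z - 5)*(z^3 + z^2 - 2*z) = z*(z - 5)*(z + 2)*(z^2 - z) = z*(z - 5)*(z - 1)*(z + 2)*(z)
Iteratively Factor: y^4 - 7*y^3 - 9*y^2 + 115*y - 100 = (y + 4)*(y^3 - 11*y^2 + 35*y - 25) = (y - 5)*(y + 4)*(y^2 - 6*y + 5) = (y - 5)*(y - 1)*(y + 4)*(y - 5)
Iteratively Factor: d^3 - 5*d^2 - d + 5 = (d - 1)*(d^2 - 4*d - 5) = (d - 5)*(d - 1)*(d + 1)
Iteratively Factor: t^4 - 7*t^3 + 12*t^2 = (t - 3)*(t^3 - 4*t^2) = t*(t - 3)*(t^2 - 4*t) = t^2*(t - 3)*(t - 4)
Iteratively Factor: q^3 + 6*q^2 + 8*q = (q + 4)*(q^2 + 2*q) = q*(q + 4)*(q + 2)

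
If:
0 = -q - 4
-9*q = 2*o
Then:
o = 18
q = -4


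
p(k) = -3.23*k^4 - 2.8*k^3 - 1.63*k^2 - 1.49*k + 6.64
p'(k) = -12.92*k^3 - 8.4*k^2 - 3.26*k - 1.49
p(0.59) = 4.23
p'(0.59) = -8.99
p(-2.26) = -50.26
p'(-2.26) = 112.11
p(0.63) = 3.85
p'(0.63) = -10.11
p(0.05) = 6.56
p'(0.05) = -1.68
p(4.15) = -1185.81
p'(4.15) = -1083.12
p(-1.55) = -3.18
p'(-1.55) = 31.49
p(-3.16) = -238.65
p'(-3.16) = 332.62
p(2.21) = -111.89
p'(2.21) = -189.18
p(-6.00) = -3624.38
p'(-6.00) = 2506.39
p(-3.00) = -189.59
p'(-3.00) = 281.53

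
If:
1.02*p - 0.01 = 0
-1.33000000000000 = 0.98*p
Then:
No Solution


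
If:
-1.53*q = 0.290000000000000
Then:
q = -0.19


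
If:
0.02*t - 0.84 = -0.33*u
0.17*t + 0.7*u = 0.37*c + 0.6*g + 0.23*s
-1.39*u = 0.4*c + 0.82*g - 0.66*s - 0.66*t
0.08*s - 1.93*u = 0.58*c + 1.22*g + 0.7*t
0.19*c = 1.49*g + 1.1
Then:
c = -0.89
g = -0.85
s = 8.88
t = -4.54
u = 2.82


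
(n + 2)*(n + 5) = n^2 + 7*n + 10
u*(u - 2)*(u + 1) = u^3 - u^2 - 2*u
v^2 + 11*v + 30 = (v + 5)*(v + 6)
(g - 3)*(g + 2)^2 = g^3 + g^2 - 8*g - 12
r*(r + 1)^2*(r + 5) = r^4 + 7*r^3 + 11*r^2 + 5*r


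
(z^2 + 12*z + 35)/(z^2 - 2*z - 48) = (z^2 + 12*z + 35)/(z^2 - 2*z - 48)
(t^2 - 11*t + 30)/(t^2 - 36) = (t - 5)/(t + 6)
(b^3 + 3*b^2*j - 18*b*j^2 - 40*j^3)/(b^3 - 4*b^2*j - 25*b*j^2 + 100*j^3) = (b + 2*j)/(b - 5*j)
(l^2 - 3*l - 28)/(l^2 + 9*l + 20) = (l - 7)/(l + 5)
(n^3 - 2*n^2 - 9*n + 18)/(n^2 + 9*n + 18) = (n^2 - 5*n + 6)/(n + 6)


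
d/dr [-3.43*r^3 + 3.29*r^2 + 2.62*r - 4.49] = -10.29*r^2 + 6.58*r + 2.62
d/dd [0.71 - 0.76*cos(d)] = 0.76*sin(d)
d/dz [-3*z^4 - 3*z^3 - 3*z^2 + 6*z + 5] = -12*z^3 - 9*z^2 - 6*z + 6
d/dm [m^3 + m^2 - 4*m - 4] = 3*m^2 + 2*m - 4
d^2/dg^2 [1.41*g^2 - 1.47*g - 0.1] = 2.82000000000000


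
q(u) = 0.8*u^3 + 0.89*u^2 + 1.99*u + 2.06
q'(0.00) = 1.99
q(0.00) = 2.06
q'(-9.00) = 180.37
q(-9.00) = -526.96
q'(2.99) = 28.77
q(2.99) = 37.35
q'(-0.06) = 1.89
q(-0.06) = 1.94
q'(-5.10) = 55.34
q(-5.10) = -91.06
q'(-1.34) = 3.91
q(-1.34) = -0.93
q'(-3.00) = 18.25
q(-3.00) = -17.50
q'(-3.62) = 27.00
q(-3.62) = -31.43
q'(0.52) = 3.56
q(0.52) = 3.45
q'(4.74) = 64.35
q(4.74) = 116.69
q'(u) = 2.4*u^2 + 1.78*u + 1.99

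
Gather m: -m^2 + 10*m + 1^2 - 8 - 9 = -m^2 + 10*m - 16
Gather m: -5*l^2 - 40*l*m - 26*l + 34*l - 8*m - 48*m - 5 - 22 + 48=-5*l^2 + 8*l + m*(-40*l - 56) + 21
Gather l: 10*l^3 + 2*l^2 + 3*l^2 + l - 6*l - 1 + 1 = 10*l^3 + 5*l^2 - 5*l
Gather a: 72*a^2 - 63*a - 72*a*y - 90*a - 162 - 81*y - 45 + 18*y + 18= 72*a^2 + a*(-72*y - 153) - 63*y - 189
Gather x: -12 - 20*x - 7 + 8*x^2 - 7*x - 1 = 8*x^2 - 27*x - 20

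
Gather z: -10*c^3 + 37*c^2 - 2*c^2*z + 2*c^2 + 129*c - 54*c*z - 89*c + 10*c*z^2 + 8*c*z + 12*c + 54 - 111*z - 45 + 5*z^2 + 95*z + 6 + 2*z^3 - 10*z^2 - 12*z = -10*c^3 + 39*c^2 + 52*c + 2*z^3 + z^2*(10*c - 5) + z*(-2*c^2 - 46*c - 28) + 15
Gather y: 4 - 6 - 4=-6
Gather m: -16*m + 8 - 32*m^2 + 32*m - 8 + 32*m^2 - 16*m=0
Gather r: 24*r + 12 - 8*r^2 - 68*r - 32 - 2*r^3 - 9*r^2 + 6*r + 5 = -2*r^3 - 17*r^2 - 38*r - 15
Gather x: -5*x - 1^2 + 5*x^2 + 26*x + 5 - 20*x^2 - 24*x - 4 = -15*x^2 - 3*x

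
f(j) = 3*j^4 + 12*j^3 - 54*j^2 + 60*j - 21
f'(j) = 12*j^3 + 36*j^2 - 108*j + 60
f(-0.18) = -33.62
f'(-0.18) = 80.54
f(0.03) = -19.25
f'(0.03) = 56.79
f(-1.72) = -318.76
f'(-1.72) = 291.20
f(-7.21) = 348.63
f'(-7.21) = -1787.56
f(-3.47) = -945.84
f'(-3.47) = 366.85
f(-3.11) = -810.21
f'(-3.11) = 383.11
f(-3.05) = -787.20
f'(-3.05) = 383.82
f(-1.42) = -237.25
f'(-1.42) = 251.59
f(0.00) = -21.00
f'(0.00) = 60.00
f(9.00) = 24576.00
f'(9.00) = 10752.00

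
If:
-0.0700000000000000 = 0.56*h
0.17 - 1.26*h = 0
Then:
No Solution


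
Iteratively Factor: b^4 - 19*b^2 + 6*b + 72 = (b + 2)*(b^3 - 2*b^2 - 15*b + 36) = (b - 3)*(b + 2)*(b^2 + b - 12) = (b - 3)^2*(b + 2)*(b + 4)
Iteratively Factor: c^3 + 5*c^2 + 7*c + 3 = (c + 1)*(c^2 + 4*c + 3) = (c + 1)^2*(c + 3)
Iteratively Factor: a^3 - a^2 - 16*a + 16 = (a - 1)*(a^2 - 16) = (a - 1)*(a + 4)*(a - 4)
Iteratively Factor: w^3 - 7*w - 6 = (w + 1)*(w^2 - w - 6) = (w + 1)*(w + 2)*(w - 3)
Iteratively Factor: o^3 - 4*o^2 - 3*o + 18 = (o - 3)*(o^2 - o - 6) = (o - 3)*(o + 2)*(o - 3)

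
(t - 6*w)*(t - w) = t^2 - 7*t*w + 6*w^2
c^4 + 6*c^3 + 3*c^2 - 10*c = c*(c - 1)*(c + 2)*(c + 5)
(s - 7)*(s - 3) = s^2 - 10*s + 21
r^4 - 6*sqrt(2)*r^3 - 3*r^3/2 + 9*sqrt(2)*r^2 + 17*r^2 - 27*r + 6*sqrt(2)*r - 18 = (r - 2)*(r + 1/2)*(r - 3*sqrt(2))^2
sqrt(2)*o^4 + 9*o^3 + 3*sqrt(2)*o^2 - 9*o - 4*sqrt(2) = (o - 1)*(o + 1)*(o + 4*sqrt(2))*(sqrt(2)*o + 1)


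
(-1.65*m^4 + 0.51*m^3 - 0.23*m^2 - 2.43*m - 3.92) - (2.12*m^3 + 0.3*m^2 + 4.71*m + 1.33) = -1.65*m^4 - 1.61*m^3 - 0.53*m^2 - 7.14*m - 5.25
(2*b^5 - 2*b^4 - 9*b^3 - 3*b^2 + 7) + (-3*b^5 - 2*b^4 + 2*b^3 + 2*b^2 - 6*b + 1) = -b^5 - 4*b^4 - 7*b^3 - b^2 - 6*b + 8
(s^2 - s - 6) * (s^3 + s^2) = s^5 - 7*s^3 - 6*s^2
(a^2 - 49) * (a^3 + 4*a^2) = a^5 + 4*a^4 - 49*a^3 - 196*a^2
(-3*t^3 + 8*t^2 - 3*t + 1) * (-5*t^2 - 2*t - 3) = 15*t^5 - 34*t^4 + 8*t^3 - 23*t^2 + 7*t - 3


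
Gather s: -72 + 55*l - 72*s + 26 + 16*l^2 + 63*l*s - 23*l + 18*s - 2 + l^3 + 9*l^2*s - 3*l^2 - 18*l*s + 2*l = l^3 + 13*l^2 + 34*l + s*(9*l^2 + 45*l - 54) - 48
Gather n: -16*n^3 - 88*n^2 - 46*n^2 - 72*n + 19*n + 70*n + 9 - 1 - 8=-16*n^3 - 134*n^2 + 17*n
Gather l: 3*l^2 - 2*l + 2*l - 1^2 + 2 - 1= 3*l^2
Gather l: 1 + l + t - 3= l + t - 2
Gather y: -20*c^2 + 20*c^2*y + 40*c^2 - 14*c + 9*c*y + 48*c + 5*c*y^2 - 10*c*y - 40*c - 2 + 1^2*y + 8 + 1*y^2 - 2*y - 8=20*c^2 - 6*c + y^2*(5*c + 1) + y*(20*c^2 - c - 1) - 2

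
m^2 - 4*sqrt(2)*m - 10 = (m - 5*sqrt(2))*(m + sqrt(2))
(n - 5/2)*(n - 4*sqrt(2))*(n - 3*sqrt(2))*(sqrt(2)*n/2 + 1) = sqrt(2)*n^4/2 - 6*n^3 - 5*sqrt(2)*n^3/4 + 5*sqrt(2)*n^2 + 15*n^2 - 25*sqrt(2)*n/2 + 24*n - 60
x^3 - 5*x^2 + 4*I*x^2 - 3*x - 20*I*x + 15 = (x - 5)*(x + I)*(x + 3*I)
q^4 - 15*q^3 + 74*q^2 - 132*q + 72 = (q - 6)^2*(q - 2)*(q - 1)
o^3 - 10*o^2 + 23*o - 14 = (o - 7)*(o - 2)*(o - 1)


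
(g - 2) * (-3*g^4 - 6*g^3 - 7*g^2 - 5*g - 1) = -3*g^5 + 5*g^3 + 9*g^2 + 9*g + 2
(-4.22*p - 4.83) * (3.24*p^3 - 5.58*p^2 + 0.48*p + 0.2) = -13.6728*p^4 + 7.8984*p^3 + 24.9258*p^2 - 3.1624*p - 0.966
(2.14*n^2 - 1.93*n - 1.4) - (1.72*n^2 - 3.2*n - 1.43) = 0.42*n^2 + 1.27*n + 0.03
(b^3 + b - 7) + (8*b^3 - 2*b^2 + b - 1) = 9*b^3 - 2*b^2 + 2*b - 8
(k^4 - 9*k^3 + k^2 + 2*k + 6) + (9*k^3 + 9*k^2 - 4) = k^4 + 10*k^2 + 2*k + 2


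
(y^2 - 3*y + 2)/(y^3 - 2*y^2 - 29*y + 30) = (y - 2)/(y^2 - y - 30)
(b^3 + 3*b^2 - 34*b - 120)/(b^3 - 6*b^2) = 1 + 9/b + 20/b^2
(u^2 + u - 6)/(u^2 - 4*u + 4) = (u + 3)/(u - 2)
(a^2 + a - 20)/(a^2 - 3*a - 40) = (a - 4)/(a - 8)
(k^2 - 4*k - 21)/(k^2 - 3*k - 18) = (k - 7)/(k - 6)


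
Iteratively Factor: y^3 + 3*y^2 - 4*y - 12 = (y + 3)*(y^2 - 4) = (y + 2)*(y + 3)*(y - 2)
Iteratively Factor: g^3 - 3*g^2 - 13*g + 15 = (g - 5)*(g^2 + 2*g - 3) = (g - 5)*(g - 1)*(g + 3)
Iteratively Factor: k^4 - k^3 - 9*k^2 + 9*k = (k - 1)*(k^3 - 9*k) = (k - 3)*(k - 1)*(k^2 + 3*k) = (k - 3)*(k - 1)*(k + 3)*(k)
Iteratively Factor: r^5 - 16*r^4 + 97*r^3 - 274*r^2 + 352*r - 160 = (r - 1)*(r^4 - 15*r^3 + 82*r^2 - 192*r + 160) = (r - 5)*(r - 1)*(r^3 - 10*r^2 + 32*r - 32) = (r - 5)*(r - 2)*(r - 1)*(r^2 - 8*r + 16) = (r - 5)*(r - 4)*(r - 2)*(r - 1)*(r - 4)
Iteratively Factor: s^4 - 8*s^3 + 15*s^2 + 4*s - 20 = (s - 2)*(s^3 - 6*s^2 + 3*s + 10) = (s - 2)^2*(s^2 - 4*s - 5) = (s - 5)*(s - 2)^2*(s + 1)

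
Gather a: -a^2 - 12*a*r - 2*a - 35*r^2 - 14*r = -a^2 + a*(-12*r - 2) - 35*r^2 - 14*r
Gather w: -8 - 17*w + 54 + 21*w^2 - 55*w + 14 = 21*w^2 - 72*w + 60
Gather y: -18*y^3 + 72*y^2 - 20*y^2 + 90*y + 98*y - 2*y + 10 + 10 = -18*y^3 + 52*y^2 + 186*y + 20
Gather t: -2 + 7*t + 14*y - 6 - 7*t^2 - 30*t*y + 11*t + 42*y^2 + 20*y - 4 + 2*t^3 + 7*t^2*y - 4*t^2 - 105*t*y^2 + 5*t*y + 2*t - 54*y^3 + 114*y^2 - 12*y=2*t^3 + t^2*(7*y - 11) + t*(-105*y^2 - 25*y + 20) - 54*y^3 + 156*y^2 + 22*y - 12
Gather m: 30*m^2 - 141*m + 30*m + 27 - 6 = 30*m^2 - 111*m + 21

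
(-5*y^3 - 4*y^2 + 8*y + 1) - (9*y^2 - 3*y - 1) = -5*y^3 - 13*y^2 + 11*y + 2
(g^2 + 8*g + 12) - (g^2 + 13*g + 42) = -5*g - 30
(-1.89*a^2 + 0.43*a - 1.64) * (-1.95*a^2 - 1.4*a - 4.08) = 3.6855*a^4 + 1.8075*a^3 + 10.3072*a^2 + 0.5416*a + 6.6912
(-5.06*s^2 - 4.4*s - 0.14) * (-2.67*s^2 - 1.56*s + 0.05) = 13.5102*s^4 + 19.6416*s^3 + 6.9848*s^2 - 0.00159999999999999*s - 0.007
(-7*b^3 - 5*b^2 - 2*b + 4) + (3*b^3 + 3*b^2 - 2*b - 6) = -4*b^3 - 2*b^2 - 4*b - 2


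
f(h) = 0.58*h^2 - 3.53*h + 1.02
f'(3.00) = -0.05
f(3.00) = -4.35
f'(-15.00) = -20.93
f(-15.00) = 184.47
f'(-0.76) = -4.41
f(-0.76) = 4.04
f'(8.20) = 5.98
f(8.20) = 11.07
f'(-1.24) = -4.97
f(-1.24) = 6.29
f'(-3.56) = -7.66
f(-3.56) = 20.94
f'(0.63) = -2.80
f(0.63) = -0.97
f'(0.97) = -2.40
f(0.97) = -1.86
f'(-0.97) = -4.66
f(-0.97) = 4.99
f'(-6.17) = -10.69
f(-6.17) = 44.88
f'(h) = 1.16*h - 3.53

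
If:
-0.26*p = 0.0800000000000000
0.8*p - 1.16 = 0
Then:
No Solution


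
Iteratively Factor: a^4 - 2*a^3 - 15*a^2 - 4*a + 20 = (a - 5)*(a^3 + 3*a^2 - 4) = (a - 5)*(a - 1)*(a^2 + 4*a + 4) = (a - 5)*(a - 1)*(a + 2)*(a + 2)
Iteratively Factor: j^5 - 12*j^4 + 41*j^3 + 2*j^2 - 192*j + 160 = (j - 5)*(j^4 - 7*j^3 + 6*j^2 + 32*j - 32) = (j - 5)*(j - 1)*(j^3 - 6*j^2 + 32) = (j - 5)*(j - 1)*(j + 2)*(j^2 - 8*j + 16) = (j - 5)*(j - 4)*(j - 1)*(j + 2)*(j - 4)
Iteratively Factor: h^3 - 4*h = (h + 2)*(h^2 - 2*h) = h*(h + 2)*(h - 2)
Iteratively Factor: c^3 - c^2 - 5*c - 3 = (c - 3)*(c^2 + 2*c + 1) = (c - 3)*(c + 1)*(c + 1)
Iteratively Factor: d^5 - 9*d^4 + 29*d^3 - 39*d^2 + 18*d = (d - 3)*(d^4 - 6*d^3 + 11*d^2 - 6*d) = d*(d - 3)*(d^3 - 6*d^2 + 11*d - 6) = d*(d - 3)*(d - 1)*(d^2 - 5*d + 6) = d*(d - 3)*(d - 2)*(d - 1)*(d - 3)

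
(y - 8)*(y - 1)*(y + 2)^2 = y^4 - 5*y^3 - 24*y^2 - 4*y + 32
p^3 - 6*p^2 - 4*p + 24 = (p - 6)*(p - 2)*(p + 2)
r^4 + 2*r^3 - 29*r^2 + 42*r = r*(r - 3)*(r - 2)*(r + 7)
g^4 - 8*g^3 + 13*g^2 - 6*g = g*(g - 6)*(g - 1)^2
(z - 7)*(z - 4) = z^2 - 11*z + 28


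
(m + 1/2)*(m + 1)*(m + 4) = m^3 + 11*m^2/2 + 13*m/2 + 2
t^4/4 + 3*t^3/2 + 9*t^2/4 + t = t*(t/4 + 1)*(t + 1)^2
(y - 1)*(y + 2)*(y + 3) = y^3 + 4*y^2 + y - 6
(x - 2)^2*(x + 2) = x^3 - 2*x^2 - 4*x + 8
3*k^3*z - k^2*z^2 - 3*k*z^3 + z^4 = z*(-3*k + z)*(-k + z)*(k + z)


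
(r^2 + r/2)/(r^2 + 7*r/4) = 2*(2*r + 1)/(4*r + 7)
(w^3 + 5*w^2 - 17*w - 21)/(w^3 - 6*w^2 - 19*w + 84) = (w^2 + 8*w + 7)/(w^2 - 3*w - 28)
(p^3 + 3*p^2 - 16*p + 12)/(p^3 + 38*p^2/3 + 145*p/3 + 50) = 3*(p^2 - 3*p + 2)/(3*p^2 + 20*p + 25)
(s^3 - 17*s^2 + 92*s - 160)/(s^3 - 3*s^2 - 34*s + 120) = (s - 8)/(s + 6)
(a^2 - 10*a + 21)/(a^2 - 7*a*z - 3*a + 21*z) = (7 - a)/(-a + 7*z)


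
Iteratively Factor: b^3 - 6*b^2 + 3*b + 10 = (b - 5)*(b^2 - b - 2) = (b - 5)*(b - 2)*(b + 1)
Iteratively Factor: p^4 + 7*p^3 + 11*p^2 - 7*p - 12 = (p + 4)*(p^3 + 3*p^2 - p - 3) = (p + 3)*(p + 4)*(p^2 - 1) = (p + 1)*(p + 3)*(p + 4)*(p - 1)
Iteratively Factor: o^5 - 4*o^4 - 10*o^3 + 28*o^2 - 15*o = (o - 1)*(o^4 - 3*o^3 - 13*o^2 + 15*o) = o*(o - 1)*(o^3 - 3*o^2 - 13*o + 15) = o*(o - 5)*(o - 1)*(o^2 + 2*o - 3) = o*(o - 5)*(o - 1)^2*(o + 3)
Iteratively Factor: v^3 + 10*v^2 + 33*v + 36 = (v + 4)*(v^2 + 6*v + 9) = (v + 3)*(v + 4)*(v + 3)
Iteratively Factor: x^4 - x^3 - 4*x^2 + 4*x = (x - 1)*(x^3 - 4*x) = x*(x - 1)*(x^2 - 4) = x*(x - 2)*(x - 1)*(x + 2)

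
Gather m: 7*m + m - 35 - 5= 8*m - 40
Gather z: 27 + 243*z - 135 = 243*z - 108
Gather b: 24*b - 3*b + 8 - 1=21*b + 7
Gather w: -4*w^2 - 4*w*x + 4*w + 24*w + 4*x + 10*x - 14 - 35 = -4*w^2 + w*(28 - 4*x) + 14*x - 49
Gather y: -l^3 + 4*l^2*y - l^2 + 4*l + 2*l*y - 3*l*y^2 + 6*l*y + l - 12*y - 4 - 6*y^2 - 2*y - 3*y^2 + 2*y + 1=-l^3 - l^2 + 5*l + y^2*(-3*l - 9) + y*(4*l^2 + 8*l - 12) - 3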